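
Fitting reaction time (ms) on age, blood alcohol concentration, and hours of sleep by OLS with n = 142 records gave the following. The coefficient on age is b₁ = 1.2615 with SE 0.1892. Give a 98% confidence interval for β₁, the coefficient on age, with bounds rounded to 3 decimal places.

df = n − k − 1 = 142 − 3 − 1 = 138.
t* = t_{0.01, 138} = 2.353673.
Margin = t* × SE = 2.353673 × 0.1892 = 0.44531.
CI: 1.2615 ± 0.44531 → (0.816, 1.707).
With 98% confidence, each one-unit increase in age is associated with a change of between 0.816 and 1.707 ms in reaction time, holding the other predictors fixed.

(0.816, 1.707)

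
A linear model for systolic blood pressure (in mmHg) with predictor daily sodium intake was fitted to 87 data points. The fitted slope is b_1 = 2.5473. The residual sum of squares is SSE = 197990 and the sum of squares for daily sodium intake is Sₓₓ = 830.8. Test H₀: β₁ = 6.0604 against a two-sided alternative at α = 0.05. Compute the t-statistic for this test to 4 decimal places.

t = -2.0981

MSE = SSE/(n − 2) = 197990/85 = 2329.29.
SE(b_1) = √(MSE/Sₓₓ) = √(2329.29/830.8) = 1.67442.
t = (2.5473 − 6.0604) / 1.67442 = -2.0981.
df = n − 2 = 85.
Two-sided p ≈ 0.0389, which is < 0.05, so reject H₀.
There is evidence that the true slope on daily sodium intake differs from 6.0604 mmHg per unit.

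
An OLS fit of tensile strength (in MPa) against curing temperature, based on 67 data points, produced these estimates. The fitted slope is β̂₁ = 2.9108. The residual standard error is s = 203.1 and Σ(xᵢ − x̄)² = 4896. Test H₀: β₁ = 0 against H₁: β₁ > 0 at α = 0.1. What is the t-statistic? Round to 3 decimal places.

SE(β̂₁) = s/√Sₓₓ = 203.1/√4896 = 2.90261.
t = 2.9108 / 2.90261 = 1.003.
df = n − 2 = 65.
One-sided p ≈ 0.1598, which is ≥ 0.1, so fail to reject H₀.
The data do not give significant evidence that the true slope on curing temperature is positive.

t = 1.003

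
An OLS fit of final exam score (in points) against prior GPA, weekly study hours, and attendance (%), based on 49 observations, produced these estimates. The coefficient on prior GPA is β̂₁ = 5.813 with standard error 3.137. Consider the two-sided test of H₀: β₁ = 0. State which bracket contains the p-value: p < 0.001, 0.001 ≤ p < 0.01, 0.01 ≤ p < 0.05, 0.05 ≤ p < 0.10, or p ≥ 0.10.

t = 5.813 / 3.137 = 1.853.
df = n − k − 1 = 49 − 3 − 1 = 45.
Two-sided p = 2·P(T_{45} > |t|) ≈ 0.0704.
So 0.05 ≤ p < 0.10.

0.05 ≤ p < 0.10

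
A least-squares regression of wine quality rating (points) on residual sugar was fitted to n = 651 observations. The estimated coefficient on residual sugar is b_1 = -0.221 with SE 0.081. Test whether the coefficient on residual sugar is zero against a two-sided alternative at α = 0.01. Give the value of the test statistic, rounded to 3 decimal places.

H₀: β₁ = 0 vs H₁: β₁ ≠ 0.
t = (b_1 − β₁⁰)/SE = -0.221 / 0.081 = -2.728.
df = n − 2 = 651 − 2 = 649.
Two-sided p ≈ 0.0065, which is < 0.01, so reject H₀.
There is evidence that residual sugar is associated with wine quality rating.

t = -2.728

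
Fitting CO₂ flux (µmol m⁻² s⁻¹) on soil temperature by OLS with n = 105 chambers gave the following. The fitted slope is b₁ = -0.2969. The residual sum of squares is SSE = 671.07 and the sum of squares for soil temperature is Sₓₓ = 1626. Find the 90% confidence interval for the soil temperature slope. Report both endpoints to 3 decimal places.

(-0.402, -0.192)

MSE = SSE/(n − 2) = 671.07/103 = 6.51524.
SE(b₁) = √(MSE/Sₓₓ) = √(6.51524/1626) = 0.0633002.
df = n − 2 = 103.
t* = t_{0.05, 103} = 1.659782.
Margin = t* × SE = 1.659782 × 0.0633002 = 0.10506.
CI: -0.2969 ± 0.10506 → (-0.402, -0.192).
With 90% confidence, each one-unit increase in soil temperature is associated with a change of between -0.402 and -0.192 µmol m⁻² s⁻¹ in CO₂ flux.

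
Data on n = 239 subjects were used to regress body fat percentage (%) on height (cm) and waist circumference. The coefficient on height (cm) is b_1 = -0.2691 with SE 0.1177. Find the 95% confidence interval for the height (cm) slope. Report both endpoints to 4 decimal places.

df = n − k − 1 = 239 − 2 − 1 = 236.
t* = t_{0.025, 236} = 1.970067.
Margin = t* × SE = 1.970067 × 0.1177 = 0.231877.
CI: -0.2691 ± 0.231877 → (-0.5010, -0.0372).
With 95% confidence, each one-unit increase in height (cm) is associated with a change of between -0.5010 and -0.0372 % in body fat percentage, holding the other predictors fixed.

(-0.5010, -0.0372)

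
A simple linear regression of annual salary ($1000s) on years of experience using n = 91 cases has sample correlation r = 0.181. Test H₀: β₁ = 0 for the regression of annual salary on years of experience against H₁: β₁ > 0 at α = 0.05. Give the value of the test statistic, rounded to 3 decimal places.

t = r·√(n − 2)/√(1 − r²) = 0.181·√89/√0.967239 = 1.736.
df = n − 2 = 89.
One-sided p ≈ 0.0430, which is < 0.05, so reject H₀.
There is evidence of a linear association between years of experience and annual salary.

t = 1.736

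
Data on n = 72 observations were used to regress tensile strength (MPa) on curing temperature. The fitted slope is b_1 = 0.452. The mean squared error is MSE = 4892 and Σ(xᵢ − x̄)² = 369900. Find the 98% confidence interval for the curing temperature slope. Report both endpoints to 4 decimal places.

(0.1782, 0.7258)

SE(b_1) = √(MSE/Sₓₓ) = √(4892/369900) = 0.115001.
df = n − 2 = 70.
t* = t_{0.01, 70} = 2.380807.
Margin = t* × SE = 2.380807 × 0.115001 = 0.273795.
CI: 0.452 ± 0.273795 → (0.1782, 0.7258).
With 98% confidence, each one-unit increase in curing temperature is associated with a change of between 0.1782 and 0.7258 MPa in tensile strength.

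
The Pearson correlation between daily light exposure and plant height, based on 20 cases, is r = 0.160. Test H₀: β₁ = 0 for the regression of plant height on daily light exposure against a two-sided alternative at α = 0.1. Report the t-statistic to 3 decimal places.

t = 0.688

t = r·√(n − 2)/√(1 − r²) = 0.160·√18/√0.9744 = 0.688.
df = n − 2 = 18.
Two-sided p ≈ 0.5004, which is ≥ 0.1, so fail to reject H₀.
The data do not give significant evidence of a linear association between daily light exposure and plant height.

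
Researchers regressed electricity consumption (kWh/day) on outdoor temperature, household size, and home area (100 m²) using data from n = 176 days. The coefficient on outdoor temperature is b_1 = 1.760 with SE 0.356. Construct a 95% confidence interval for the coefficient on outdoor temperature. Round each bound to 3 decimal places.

(1.057, 2.463)

df = n − k − 1 = 176 − 3 − 1 = 172.
t* = t_{0.025, 172} = 1.973852.
Margin = t* × SE = 1.973852 × 0.356 = 0.70269.
CI: 1.760 ± 0.70269 → (1.057, 2.463).
With 95% confidence, each one-unit increase in outdoor temperature is associated with a change of between 1.057 and 2.463 kWh/day in electricity consumption, holding the other predictors fixed.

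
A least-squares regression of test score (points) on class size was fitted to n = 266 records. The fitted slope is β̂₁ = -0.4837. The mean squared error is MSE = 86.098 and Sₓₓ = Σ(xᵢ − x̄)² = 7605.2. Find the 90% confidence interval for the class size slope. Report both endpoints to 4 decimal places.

(-0.6593, -0.3081)

SE(β̂₁) = √(MSE/Sₓₓ) = √(86.098/7605.2) = 0.1064.
df = n − 2 = 264.
t* = t_{0.05, 264} = 1.650646.
Margin = t* × SE = 1.650646 × 0.1064 = 0.175629.
CI: -0.4837 ± 0.175629 → (-0.6593, -0.3081).
With 90% confidence, each one-unit increase in class size is associated with a change of between -0.6593 and -0.3081 points in test score.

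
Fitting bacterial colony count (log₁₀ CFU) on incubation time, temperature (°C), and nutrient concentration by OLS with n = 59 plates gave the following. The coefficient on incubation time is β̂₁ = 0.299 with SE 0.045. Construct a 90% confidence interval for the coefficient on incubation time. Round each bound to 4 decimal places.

(0.2237, 0.3743)

df = n − k − 1 = 59 − 3 − 1 = 55.
t* = t_{0.05, 55} = 1.673034.
Margin = t* × SE = 1.673034 × 0.045 = 0.075287.
CI: 0.299 ± 0.075287 → (0.2237, 0.3743).
With 90% confidence, each one-unit increase in incubation time is associated with a change of between 0.2237 and 0.3743 log₁₀ CFU in bacterial colony count, holding the other predictors fixed.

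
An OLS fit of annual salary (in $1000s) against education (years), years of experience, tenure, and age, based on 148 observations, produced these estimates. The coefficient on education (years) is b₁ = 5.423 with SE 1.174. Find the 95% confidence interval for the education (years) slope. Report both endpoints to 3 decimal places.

df = n − k − 1 = 148 − 4 − 1 = 143.
t* = t_{0.025, 143} = 1.976692.
Margin = t* × SE = 1.976692 × 1.174 = 2.32064.
CI: 5.423 ± 2.32064 → (3.102, 7.744).
With 95% confidence, each one-unit increase in education (years) is associated with a change of between 3.102 and 7.744 $1000s in annual salary, holding the other predictors fixed.

(3.102, 7.744)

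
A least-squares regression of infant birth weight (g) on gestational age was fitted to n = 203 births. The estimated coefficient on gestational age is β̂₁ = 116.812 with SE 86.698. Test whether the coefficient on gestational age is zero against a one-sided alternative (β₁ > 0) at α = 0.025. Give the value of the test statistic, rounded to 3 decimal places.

t = 1.347

H₀: β₁ = 0 vs H₁: β₁ > 0.
t = (β̂₁ − β₁⁰)/SE = 116.812 / 86.698 = 1.347.
df = n − 2 = 203 − 2 = 201.
One-sided p ≈ 0.0897, which is ≥ 0.025, so fail to reject H₀.
The data do not give significant evidence that the true slope on gestational age is positive.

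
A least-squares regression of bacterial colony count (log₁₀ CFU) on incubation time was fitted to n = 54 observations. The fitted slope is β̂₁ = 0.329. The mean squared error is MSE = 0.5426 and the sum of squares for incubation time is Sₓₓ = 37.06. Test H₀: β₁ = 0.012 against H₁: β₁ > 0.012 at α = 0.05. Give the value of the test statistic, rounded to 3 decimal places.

SE(β̂₁) = √(MSE/Sₓₓ) = √(0.5426/37.06) = 0.121001.
t = (0.329 − 0.012) / 0.121001 = 2.620.
df = n − 2 = 52.
One-sided p ≈ 0.0058, which is < 0.05, so reject H₀.
There is evidence that the true slope on incubation time exceeds 0.012 log₁₀ CFU per unit.

t = 2.620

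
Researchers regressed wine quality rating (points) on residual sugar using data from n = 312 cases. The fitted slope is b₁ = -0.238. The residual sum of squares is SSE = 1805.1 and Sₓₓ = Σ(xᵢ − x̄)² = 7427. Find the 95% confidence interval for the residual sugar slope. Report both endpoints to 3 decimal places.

(-0.293, -0.183)

MSE = SSE/(n − 2) = 1805.1/310 = 5.8229.
SE(b₁) = √(MSE/Sₓₓ) = √(5.8229/7427) = 0.0280003.
df = n − 2 = 310.
t* = t_{0.025, 310} = 1.967646.
Margin = t* × SE = 1.967646 × 0.0280003 = 0.05509.
CI: -0.238 ± 0.05509 → (-0.293, -0.183).
With 95% confidence, each one-unit increase in residual sugar is associated with a change of between -0.293 and -0.183 points in wine quality rating.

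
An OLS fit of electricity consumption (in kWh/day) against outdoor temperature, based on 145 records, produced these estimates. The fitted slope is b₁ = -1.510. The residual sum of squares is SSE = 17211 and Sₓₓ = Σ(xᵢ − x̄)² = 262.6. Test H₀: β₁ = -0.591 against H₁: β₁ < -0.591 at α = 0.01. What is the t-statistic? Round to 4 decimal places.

MSE = SSE/(n − 2) = 17211/143 = 120.357.
SE(b₁) = √(MSE/Sₓₓ) = √(120.357/262.6) = 0.676998.
t = (-1.510 − (-0.591)) / 0.676998 = -1.3575.
df = n − 2 = 143.
One-sided p ≈ 0.0884, which is ≥ 0.01, so fail to reject H₀.
The data do not give significant evidence that the true slope on outdoor temperature is below -0.591 kWh/day per unit.

t = -1.3575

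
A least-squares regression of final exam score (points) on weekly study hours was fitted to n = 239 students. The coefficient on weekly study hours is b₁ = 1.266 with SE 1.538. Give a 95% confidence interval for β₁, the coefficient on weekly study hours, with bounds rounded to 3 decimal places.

df = n − 2 = 239 − 2 = 237.
t* = t_{0.025, 237} = 1.970024.
Margin = t* × SE = 1.970024 × 1.538 = 3.02990.
CI: 1.266 ± 3.02990 → (-1.764, 4.296).
With 95% confidence, each one-unit increase in weekly study hours is associated with a change of between -1.764 and 4.296 points in final exam score.

(-1.764, 4.296)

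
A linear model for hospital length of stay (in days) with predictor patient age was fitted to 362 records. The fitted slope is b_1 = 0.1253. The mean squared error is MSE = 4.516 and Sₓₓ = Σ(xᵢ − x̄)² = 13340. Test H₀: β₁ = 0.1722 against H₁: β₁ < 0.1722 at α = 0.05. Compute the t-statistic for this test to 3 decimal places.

SE(b_1) = √(MSE/Sₓₓ) = √(4.516/13340) = 0.0183992.
t = (0.1253 − 0.1722) / 0.0183992 = -2.549.
df = n − 2 = 360.
One-sided p ≈ 0.0056, which is < 0.05, so reject H₀.
There is evidence that the true slope on patient age is below 0.1722 days per unit.

t = -2.549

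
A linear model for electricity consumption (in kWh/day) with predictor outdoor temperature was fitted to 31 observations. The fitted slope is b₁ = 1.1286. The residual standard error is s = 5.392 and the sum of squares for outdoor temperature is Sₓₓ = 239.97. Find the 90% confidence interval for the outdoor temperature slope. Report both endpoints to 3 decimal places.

(0.537, 1.720)

SE(b₁) = s/√Sₓₓ = 5.392/√239.97 = 0.348074.
df = n − 2 = 29.
t* = t_{0.05, 29} = 1.699127.
Margin = t* × SE = 1.699127 × 0.348074 = 0.59142.
CI: 1.1286 ± 0.59142 → (0.537, 1.720).
With 90% confidence, each one-unit increase in outdoor temperature is associated with a change of between 0.537 and 1.720 kWh/day in electricity consumption.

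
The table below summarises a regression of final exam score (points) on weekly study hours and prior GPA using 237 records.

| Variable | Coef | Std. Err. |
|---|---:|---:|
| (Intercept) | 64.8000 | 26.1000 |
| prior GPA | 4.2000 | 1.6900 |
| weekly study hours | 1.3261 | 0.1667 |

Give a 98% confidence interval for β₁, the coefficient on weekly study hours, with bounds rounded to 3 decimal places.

(0.936, 1.717)

Read off: b = 1.3261, SE = 0.1667 for weekly study hours.
df = n − k − 1 = 237 − 2 − 1 = 234.
t* = t_{0.01, 234} = 2.342389.
Margin = t* × SE = 2.342389 × 0.1667 = 0.39048.
CI: 1.3261 ± 0.39048 → (0.936, 1.717).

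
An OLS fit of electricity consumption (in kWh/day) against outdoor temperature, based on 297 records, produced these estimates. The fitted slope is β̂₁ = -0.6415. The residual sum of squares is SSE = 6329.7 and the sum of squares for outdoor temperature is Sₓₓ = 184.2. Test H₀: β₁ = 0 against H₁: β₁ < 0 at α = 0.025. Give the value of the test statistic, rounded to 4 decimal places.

MSE = SSE/(n − 2) = 6329.7/295 = 21.4566.
SE(β̂₁) = √(MSE/Sₓₓ) = √(21.4566/184.2) = 0.3413.
t = -0.6415 / 0.3413 = -1.8796.
df = n − 2 = 295.
One-sided p ≈ 0.0306, which is ≥ 0.025, so fail to reject H₀.
The data do not give significant evidence that the true slope on outdoor temperature is negative.

t = -1.8796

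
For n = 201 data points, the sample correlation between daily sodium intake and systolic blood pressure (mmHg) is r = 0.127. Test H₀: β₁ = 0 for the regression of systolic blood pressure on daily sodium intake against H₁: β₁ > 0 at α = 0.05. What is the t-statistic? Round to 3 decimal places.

t = 1.806

t = r·√(n − 2)/√(1 − r²) = 0.127·√199/√0.983871 = 1.806.
df = n − 2 = 199.
One-sided p ≈ 0.0362, which is < 0.05, so reject H₀.
There is evidence of a linear association between daily sodium intake and systolic blood pressure.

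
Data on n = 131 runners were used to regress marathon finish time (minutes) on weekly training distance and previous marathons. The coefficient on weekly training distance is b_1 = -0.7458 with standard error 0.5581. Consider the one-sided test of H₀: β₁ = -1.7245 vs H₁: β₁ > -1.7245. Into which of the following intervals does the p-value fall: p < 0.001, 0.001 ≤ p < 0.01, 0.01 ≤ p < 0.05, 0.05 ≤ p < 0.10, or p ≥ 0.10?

0.01 ≤ p < 0.05

t = (-0.7458 − (-1.7245)) / 0.5581 = 1.754.
df = n − k − 1 = 131 − 2 − 1 = 128.
One-sided p = P(T_{128} > t) ≈ 0.0409.
So 0.01 ≤ p < 0.05.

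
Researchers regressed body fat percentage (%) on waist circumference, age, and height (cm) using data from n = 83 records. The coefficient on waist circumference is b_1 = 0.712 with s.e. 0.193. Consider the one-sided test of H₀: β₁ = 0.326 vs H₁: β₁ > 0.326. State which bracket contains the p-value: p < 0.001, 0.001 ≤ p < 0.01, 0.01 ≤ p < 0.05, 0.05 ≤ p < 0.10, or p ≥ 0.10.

0.01 ≤ p < 0.05

t = (0.712 − 0.326) / 0.193 = 2.000.
df = n − k − 1 = 83 − 3 − 1 = 79.
One-sided p = P(T_{79} > t) ≈ 0.0245.
So 0.01 ≤ p < 0.05.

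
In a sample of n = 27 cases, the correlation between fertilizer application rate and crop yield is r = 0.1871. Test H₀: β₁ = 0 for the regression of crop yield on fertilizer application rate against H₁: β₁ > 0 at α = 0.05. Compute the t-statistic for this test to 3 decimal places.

t = 0.952

t = r·√(n − 2)/√(1 − r²) = 0.1871·√25/√0.964994 = 0.952.
df = n − 2 = 25.
One-sided p ≈ 0.1750, which is ≥ 0.05, so fail to reject H₀.
The data do not give significant evidence of a linear association between fertilizer application rate and crop yield.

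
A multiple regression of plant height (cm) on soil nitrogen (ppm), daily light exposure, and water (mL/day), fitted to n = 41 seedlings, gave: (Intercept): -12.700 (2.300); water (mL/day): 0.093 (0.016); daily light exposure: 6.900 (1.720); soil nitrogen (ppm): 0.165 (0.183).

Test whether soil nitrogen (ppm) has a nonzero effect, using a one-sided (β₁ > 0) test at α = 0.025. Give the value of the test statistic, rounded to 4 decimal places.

t = 0.9016

Read off: b = 0.165, SE = 0.183 for soil nitrogen (ppm).
H₀: β₁ = 0 vs H₁: β₁ > 0.
t = 0.165 / 0.183 = 0.9016.
df = n − k − 1 = 41 − 3 − 1 = 37.
One-sided p ≈ 0.1865, which is ≥ 0.025, so fail to reject H₀.
The data do not give significant evidence that the true slope on soil nitrogen (ppm) is positive, holding the other predictors fixed.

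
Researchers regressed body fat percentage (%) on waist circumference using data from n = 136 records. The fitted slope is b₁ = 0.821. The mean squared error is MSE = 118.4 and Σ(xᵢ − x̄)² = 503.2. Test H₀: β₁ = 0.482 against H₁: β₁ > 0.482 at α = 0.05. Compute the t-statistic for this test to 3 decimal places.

SE(b₁) = √(MSE/Sₓₓ) = √(118.4/503.2) = 0.485071.
t = (0.821 − 0.482) / 0.485071 = 0.699.
df = n − 2 = 134.
One-sided p ≈ 0.2429, which is ≥ 0.05, so fail to reject H₀.
The data do not give significant evidence that the true slope on waist circumference exceeds 0.482 % per unit.

t = 0.699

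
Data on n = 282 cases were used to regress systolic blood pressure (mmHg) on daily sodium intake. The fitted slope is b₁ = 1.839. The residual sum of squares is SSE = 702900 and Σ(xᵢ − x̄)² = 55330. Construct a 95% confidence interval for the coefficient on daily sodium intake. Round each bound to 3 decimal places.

(1.420, 2.258)

MSE = SSE/(n − 2) = 702900/280 = 2510.36.
SE(b₁) = √(MSE/Sₓₓ) = √(2510.36/55330) = 0.213004.
df = n − 2 = 280.
t* = t_{0.025, 280} = 1.968472.
Margin = t* × SE = 1.968472 × 0.213004 = 0.41929.
CI: 1.839 ± 0.41929 → (1.420, 2.258).
With 95% confidence, each one-unit increase in daily sodium intake is associated with a change of between 1.420 and 2.258 mmHg in systolic blood pressure.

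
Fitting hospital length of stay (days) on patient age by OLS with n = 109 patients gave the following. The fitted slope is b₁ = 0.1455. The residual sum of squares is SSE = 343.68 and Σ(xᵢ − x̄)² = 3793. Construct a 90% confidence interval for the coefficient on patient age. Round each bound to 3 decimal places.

MSE = SSE/(n − 2) = 343.68/107 = 3.21196.
SE(b₁) = √(MSE/Sₓₓ) = √(3.21196/3793) = 0.0291001.
df = n − 2 = 107.
t* = t_{0.05, 107} = 1.659219.
Margin = t* × SE = 1.659219 × 0.0291001 = 0.04828.
CI: 0.1455 ± 0.04828 → (0.097, 0.194).
With 90% confidence, each one-unit increase in patient age is associated with a change of between 0.097 and 0.194 days in hospital length of stay.

(0.097, 0.194)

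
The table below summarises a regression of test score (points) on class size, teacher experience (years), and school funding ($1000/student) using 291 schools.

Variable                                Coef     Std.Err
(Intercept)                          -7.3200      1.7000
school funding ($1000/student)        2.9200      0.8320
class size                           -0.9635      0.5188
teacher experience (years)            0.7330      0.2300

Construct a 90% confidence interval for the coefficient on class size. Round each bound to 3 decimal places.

(-1.820, -0.107)

Read off: b = -0.9635, SE = 0.5188 for class size.
df = n − k − 1 = 291 − 3 − 1 = 287.
t* = t_{0.05, 287} = 1.65018.
Margin = t* × SE = 1.65018 × 0.5188 = 0.85611.
CI: -0.9635 ± 0.85611 → (-1.820, -0.107).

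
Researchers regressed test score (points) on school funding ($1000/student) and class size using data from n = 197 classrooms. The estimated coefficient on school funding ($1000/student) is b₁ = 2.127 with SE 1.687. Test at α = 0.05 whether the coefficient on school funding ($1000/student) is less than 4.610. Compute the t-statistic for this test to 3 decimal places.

H₀: β₁ = 4.610 vs H₁: β₁ < 4.610.
t = (b₁ − β₁⁰)/SE = (2.127 − 4.610) / 1.687 = -1.472.
df = n − k − 1 = 197 − 2 − 1 = 194.
One-sided p ≈ 0.0713, which is ≥ 0.05, so fail to reject H₀.
The data do not give significant evidence that the true slope on school funding ($1000/student) is below 4.610 points per unit, holding the other predictors fixed.

t = -1.472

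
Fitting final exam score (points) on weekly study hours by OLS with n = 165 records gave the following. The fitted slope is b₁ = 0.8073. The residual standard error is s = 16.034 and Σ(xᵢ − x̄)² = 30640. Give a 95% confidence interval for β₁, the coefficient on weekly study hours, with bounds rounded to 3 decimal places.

SE(b₁) = s/√Sₓₓ = 16.034/√30640 = 0.0916004.
df = n − 2 = 163.
t* = t_{0.025, 163} = 1.974625.
Margin = t* × SE = 1.974625 × 0.0916004 = 0.18088.
CI: 0.8073 ± 0.18088 → (0.626, 0.988).
With 95% confidence, each one-unit increase in weekly study hours is associated with a change of between 0.626 and 0.988 points in final exam score.

(0.626, 0.988)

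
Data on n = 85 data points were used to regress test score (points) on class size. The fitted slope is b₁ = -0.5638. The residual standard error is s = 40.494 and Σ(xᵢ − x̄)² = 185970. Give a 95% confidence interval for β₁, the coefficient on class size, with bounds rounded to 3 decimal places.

SE(b₁) = s/√Sₓₓ = 40.494/√185970 = 0.0939008.
df = n − 2 = 83.
t* = t_{0.025, 83} = 1.98896.
Margin = t* × SE = 1.98896 × 0.0939008 = 0.18676.
CI: -0.5638 ± 0.18676 → (-0.751, -0.377).
With 95% confidence, each one-unit increase in class size is associated with a change of between -0.751 and -0.377 points in test score.

(-0.751, -0.377)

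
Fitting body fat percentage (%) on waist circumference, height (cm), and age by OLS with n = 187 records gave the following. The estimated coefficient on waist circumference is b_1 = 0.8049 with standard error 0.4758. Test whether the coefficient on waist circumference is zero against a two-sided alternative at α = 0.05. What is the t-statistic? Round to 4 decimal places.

t = 1.6917

H₀: β₁ = 0 vs H₁: β₁ ≠ 0.
t = (b_1 − β₁⁰)/SE = 0.8049 / 0.4758 = 1.6917.
df = n − k − 1 = 187 − 3 − 1 = 183.
Two-sided p ≈ 0.0924, which is ≥ 0.05, so fail to reject H₀.
The data do not give significant evidence of an association between waist circumference and body fat percentage, after adjusting for the other predictors.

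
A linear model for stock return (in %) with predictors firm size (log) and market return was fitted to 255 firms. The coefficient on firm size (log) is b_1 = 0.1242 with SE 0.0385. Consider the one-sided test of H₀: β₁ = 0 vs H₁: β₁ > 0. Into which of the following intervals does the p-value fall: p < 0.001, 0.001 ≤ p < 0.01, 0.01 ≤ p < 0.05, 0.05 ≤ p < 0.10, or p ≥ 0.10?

t = 0.1242 / 0.0385 = 3.226.
df = n − k − 1 = 255 − 2 − 1 = 252.
One-sided p = P(T_{252} > t) ≈ 0.0007.
So p < 0.001.

p < 0.001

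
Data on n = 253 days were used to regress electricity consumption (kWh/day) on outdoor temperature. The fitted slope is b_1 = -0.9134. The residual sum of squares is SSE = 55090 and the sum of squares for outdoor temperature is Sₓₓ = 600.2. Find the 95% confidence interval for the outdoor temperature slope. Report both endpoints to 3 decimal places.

(-2.104, 0.278)

MSE = SSE/(n − 2) = 55090/251 = 219.482.
SE(b_1) = √(MSE/Sₓₓ) = √(219.482/600.2) = 0.604716.
df = n − 2 = 251.
t* = t_{0.025, 251} = 1.96946.
Margin = t* × SE = 1.96946 × 0.604716 = 1.19096.
CI: -0.9134 ± 1.19096 → (-2.104, 0.278).
With 95% confidence, each one-unit increase in outdoor temperature is associated with a change of between -2.104 and 0.278 kWh/day in electricity consumption.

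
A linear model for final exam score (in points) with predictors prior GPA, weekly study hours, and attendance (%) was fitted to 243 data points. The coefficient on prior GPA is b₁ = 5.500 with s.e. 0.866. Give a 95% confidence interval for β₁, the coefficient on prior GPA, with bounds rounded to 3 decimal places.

df = n − k − 1 = 243 − 3 − 1 = 239.
t* = t_{0.025, 239} = 1.969939.
Margin = t* × SE = 1.969939 × 0.866 = 1.70597.
CI: 5.500 ± 1.70597 → (3.794, 7.206).
With 95% confidence, each one-unit increase in prior GPA is associated with a change of between 3.794 and 7.206 points in final exam score, holding the other predictors fixed.

(3.794, 7.206)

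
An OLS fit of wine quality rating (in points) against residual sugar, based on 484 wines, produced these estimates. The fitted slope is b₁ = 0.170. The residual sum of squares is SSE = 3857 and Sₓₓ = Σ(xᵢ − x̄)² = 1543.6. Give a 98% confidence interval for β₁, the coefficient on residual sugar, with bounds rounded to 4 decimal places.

MSE = SSE/(n − 2) = 3857/482 = 8.00207.
SE(b₁) = √(MSE/Sₓₓ) = √(8.00207/1543.6) = 0.0720002.
df = n − 2 = 482.
t* = t_{0.01, 482} = 2.334109.
Margin = t* × SE = 2.334109 × 0.0720002 = 0.168056.
CI: 0.170 ± 0.168056 → (0.0019, 0.3381).
With 98% confidence, each one-unit increase in residual sugar is associated with a change of between 0.0019 and 0.3381 points in wine quality rating.

(0.0019, 0.3381)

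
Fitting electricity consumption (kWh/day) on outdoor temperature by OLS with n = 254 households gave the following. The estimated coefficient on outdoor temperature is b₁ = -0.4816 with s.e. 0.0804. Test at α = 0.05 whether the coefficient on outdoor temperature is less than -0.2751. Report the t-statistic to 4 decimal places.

t = -2.5684

H₀: β₁ = -0.2751 vs H₁: β₁ < -0.2751.
t = (b₁ − β₁⁰)/SE = (-0.4816 − (-0.2751)) / 0.0804 = -2.5684.
df = n − 2 = 254 − 2 = 252.
One-sided p ≈ 0.0054, which is < 0.05, so reject H₀.
There is evidence that the true slope on outdoor temperature is below -0.2751 kWh/day per unit.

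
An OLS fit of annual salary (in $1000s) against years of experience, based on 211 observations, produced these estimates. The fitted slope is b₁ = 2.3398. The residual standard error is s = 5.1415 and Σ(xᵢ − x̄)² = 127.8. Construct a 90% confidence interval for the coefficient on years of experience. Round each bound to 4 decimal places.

SE(b₁) = s/√Sₓₓ = 5.1415/√127.8 = 0.454804.
df = n − 2 = 209.
t* = t_{0.05, 209} = 1.652177.
Margin = t* × SE = 1.652177 × 0.454804 = 0.751417.
CI: 2.3398 ± 0.751417 → (1.5884, 3.0912).
With 90% confidence, each one-unit increase in years of experience is associated with a change of between 1.5884 and 3.0912 $1000s in annual salary.

(1.5884, 3.0912)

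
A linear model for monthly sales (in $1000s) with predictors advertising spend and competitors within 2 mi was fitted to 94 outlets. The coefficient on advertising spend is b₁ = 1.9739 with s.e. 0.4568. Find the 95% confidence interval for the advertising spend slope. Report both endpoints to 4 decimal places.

df = n − k − 1 = 94 − 2 − 1 = 91.
t* = t_{0.025, 91} = 1.986377.
Margin = t* × SE = 1.986377 × 0.4568 = 0.907377.
CI: 1.9739 ± 0.907377 → (1.0665, 2.8813).
With 95% confidence, each one-unit increase in advertising spend is associated with a change of between 1.0665 and 2.8813 $1000s in monthly sales, holding the other predictors fixed.

(1.0665, 2.8813)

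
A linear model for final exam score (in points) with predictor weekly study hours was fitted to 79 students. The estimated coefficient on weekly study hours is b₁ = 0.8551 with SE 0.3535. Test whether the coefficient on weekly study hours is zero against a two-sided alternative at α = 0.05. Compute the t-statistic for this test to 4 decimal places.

t = 2.4190

H₀: β₁ = 0 vs H₁: β₁ ≠ 0.
t = (b₁ − β₁⁰)/SE = 0.8551 / 0.3535 = 2.4190.
df = n − 2 = 79 − 2 = 77.
Two-sided p ≈ 0.0179, which is < 0.05, so reject H₀.
There is evidence that weekly study hours is associated with final exam score.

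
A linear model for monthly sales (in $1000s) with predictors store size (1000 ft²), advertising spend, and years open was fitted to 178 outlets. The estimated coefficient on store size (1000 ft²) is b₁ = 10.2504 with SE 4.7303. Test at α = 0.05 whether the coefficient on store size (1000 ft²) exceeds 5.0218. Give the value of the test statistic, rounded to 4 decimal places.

H₀: β₁ = 5.0218 vs H₁: β₁ > 5.0218.
t = (b₁ − β₁⁰)/SE = (10.2504 − 5.0218) / 4.7303 = 1.1053.
df = n − k − 1 = 178 − 3 − 1 = 174.
One-sided p ≈ 0.1353, which is ≥ 0.05, so fail to reject H₀.
The data do not give significant evidence that the true slope on store size (1000 ft²) exceeds 5.0218 $1000s per unit, holding the other predictors fixed.

t = 1.1053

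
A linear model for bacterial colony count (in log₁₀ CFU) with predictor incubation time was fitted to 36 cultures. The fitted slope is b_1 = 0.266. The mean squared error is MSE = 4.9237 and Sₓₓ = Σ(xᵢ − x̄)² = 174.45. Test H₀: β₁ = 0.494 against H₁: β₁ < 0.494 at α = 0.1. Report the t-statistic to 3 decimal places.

t = -1.357

SE(b_1) = √(MSE/Sₓₓ) = √(4.9237/174.45) = 0.168.
t = (0.266 − 0.494) / 0.168 = -1.357.
df = n − 2 = 34.
One-sided p ≈ 0.0918, which is < 0.1, so reject H₀.
There is evidence that the true slope on incubation time is below 0.494 log₁₀ CFU per unit.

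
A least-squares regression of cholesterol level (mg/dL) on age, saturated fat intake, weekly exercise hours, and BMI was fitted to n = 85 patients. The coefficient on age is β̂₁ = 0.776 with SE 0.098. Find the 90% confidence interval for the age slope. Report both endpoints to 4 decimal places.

(0.6129, 0.9391)

df = n − k − 1 = 85 − 4 − 1 = 80.
t* = t_{0.05, 80} = 1.664125.
Margin = t* × SE = 1.664125 × 0.098 = 0.163084.
CI: 0.776 ± 0.163084 → (0.6129, 0.9391).
With 90% confidence, each one-unit increase in age is associated with a change of between 0.6129 and 0.9391 mg/dL in cholesterol level, holding the other predictors fixed.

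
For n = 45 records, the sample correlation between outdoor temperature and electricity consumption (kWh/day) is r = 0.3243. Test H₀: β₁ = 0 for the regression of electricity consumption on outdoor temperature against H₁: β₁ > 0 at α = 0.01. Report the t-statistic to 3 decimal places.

t = r·√(n − 2)/√(1 − r²) = 0.3243·√43/√0.89483 = 2.248.
df = n − 2 = 43.
One-sided p ≈ 0.0149, which is ≥ 0.01, so fail to reject H₀.
The data do not give significant evidence of a linear association between outdoor temperature and electricity consumption.

t = 2.248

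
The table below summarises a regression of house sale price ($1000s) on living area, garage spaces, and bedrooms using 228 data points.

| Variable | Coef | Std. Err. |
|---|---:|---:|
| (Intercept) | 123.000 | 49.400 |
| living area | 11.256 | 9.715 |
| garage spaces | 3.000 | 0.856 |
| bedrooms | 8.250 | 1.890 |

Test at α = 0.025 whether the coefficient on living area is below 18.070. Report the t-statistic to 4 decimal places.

Read off: b = 11.256, SE = 9.715 for living area.
H₀: β₁ = 18.070 vs H₁: β₁ < 18.070.
t = (11.256 − 18.070) / 9.715 = -0.7014.
df = n − k − 1 = 228 − 3 − 1 = 224.
One-sided p ≈ 0.2419, which is ≥ 0.025, so fail to reject H₀.
The data do not give significant evidence that the true slope on living area is below 18.070 $1000s per unit, holding the other predictors fixed.

t = -0.7014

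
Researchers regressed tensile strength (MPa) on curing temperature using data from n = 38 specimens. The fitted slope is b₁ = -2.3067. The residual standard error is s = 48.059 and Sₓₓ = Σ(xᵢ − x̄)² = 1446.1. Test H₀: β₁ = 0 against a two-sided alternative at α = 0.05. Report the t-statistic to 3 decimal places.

SE(b₁) = s/√Sₓₓ = 48.059/√1446.1 = 1.26379.
t = -2.3067 / 1.26379 = -1.825.
df = n − 2 = 36.
Two-sided p ≈ 0.0763, which is ≥ 0.05, so fail to reject H₀.
The data do not give significant evidence of an association between curing temperature and tensile strength.

t = -1.825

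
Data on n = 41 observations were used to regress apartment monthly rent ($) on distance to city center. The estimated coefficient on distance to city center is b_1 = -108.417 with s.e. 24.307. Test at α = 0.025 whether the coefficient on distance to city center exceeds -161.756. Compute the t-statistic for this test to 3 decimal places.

t = 2.194

H₀: β₁ = -161.756 vs H₁: β₁ > -161.756.
t = (b_1 − β₁⁰)/SE = (-108.417 − (-161.756)) / 24.307 = 2.194.
df = n − 2 = 41 − 2 = 39.
One-sided p ≈ 0.0171, which is < 0.025, so reject H₀.
There is evidence that the true slope on distance to city center exceeds -161.756 $ per unit.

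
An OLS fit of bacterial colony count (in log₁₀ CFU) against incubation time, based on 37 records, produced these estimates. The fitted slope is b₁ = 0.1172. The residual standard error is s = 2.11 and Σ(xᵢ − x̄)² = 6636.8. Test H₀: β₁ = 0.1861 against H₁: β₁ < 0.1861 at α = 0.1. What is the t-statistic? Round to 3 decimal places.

t = -2.660

SE(b₁) = s/√Sₓₓ = 2.11/√6636.8 = 0.0259002.
t = (0.1172 − 0.1861) / 0.0259002 = -2.660.
df = n − 2 = 35.
One-sided p ≈ 0.0059, which is < 0.1, so reject H₀.
There is evidence that the true slope on incubation time is below 0.1861 log₁₀ CFU per unit.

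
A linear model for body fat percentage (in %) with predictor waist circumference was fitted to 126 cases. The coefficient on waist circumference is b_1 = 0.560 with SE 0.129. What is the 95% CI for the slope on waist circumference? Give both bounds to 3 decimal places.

(0.305, 0.815)

df = n − 2 = 126 − 2 = 124.
t* = t_{0.025, 124} = 1.97928.
Margin = t* × SE = 1.97928 × 0.129 = 0.25533.
CI: 0.560 ± 0.25533 → (0.305, 0.815).
With 95% confidence, each one-unit increase in waist circumference is associated with a change of between 0.305 and 0.815 % in body fat percentage.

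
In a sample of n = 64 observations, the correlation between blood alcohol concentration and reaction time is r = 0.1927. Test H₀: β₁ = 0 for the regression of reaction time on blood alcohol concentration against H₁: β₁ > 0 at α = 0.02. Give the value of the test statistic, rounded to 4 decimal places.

t = r·√(n − 2)/√(1 − r²) = 0.1927·√62/√0.962867 = 1.5463.
df = n − 2 = 62.
One-sided p ≈ 0.0636, which is ≥ 0.02, so fail to reject H₀.
The data do not give significant evidence of a linear association between blood alcohol concentration and reaction time.

t = 1.5463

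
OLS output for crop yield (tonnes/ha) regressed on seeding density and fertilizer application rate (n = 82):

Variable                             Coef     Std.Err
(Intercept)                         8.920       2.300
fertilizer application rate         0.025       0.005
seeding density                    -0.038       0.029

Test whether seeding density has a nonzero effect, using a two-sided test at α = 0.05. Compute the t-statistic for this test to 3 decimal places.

t = -1.310

Read off: b = -0.038, SE = 0.029 for seeding density.
H₀: β₁ = 0 vs H₁: β₁ ≠ 0.
t = -0.038 / 0.029 = -1.310.
df = n − k − 1 = 82 − 2 − 1 = 79.
Two-sided p ≈ 0.1939, which is ≥ 0.05, so fail to reject H₀.
The data do not give significant evidence of an association between seeding density and crop yield, after adjusting for the other predictors.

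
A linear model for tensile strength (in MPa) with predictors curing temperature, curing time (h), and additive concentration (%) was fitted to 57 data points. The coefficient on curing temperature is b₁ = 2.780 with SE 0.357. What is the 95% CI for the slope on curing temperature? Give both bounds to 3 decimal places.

(2.064, 3.496)

df = n − k − 1 = 57 − 3 − 1 = 53.
t* = t_{0.025, 53} = 2.005746.
Margin = t* × SE = 2.005746 × 0.357 = 0.71605.
CI: 2.780 ± 0.71605 → (2.064, 3.496).
With 95% confidence, each one-unit increase in curing temperature is associated with a change of between 2.064 and 3.496 MPa in tensile strength, holding the other predictors fixed.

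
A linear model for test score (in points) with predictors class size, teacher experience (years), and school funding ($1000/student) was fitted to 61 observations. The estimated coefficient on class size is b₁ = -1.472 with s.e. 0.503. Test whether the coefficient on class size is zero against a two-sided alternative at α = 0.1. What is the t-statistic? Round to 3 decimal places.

H₀: β₁ = 0 vs H₁: β₁ ≠ 0.
t = (b₁ − β₁⁰)/SE = -1.472 / 0.503 = -2.926.
df = n − k − 1 = 61 − 3 − 1 = 57.
Two-sided p ≈ 0.0049, which is < 0.1, so reject H₀.
There is evidence that class size is associated with test score, holding the other predictors fixed.

t = -2.926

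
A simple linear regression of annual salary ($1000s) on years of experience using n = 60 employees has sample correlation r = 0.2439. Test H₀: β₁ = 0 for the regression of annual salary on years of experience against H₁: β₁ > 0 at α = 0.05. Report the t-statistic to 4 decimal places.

t = 1.9153

t = r·√(n − 2)/√(1 − r²) = 0.2439·√58/√0.940513 = 1.9153.
df = n − 2 = 58.
One-sided p ≈ 0.0302, which is < 0.05, so reject H₀.
There is evidence of a linear association between years of experience and annual salary.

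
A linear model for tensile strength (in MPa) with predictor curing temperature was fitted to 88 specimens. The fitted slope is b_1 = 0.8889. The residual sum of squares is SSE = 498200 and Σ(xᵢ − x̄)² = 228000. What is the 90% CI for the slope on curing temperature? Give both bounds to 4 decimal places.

(0.6239, 1.1539)

MSE = SSE/(n − 2) = 498200/86 = 5793.02.
SE(b_1) = √(MSE/Sₓₓ) = √(5793.02/228000) = 0.159399.
df = n − 2 = 86.
t* = t_{0.05, 86} = 1.662765.
Margin = t* × SE = 1.662765 × 0.159399 = 0.265043.
CI: 0.8889 ± 0.265043 → (0.6239, 1.1539).
With 90% confidence, each one-unit increase in curing temperature is associated with a change of between 0.6239 and 1.1539 MPa in tensile strength.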